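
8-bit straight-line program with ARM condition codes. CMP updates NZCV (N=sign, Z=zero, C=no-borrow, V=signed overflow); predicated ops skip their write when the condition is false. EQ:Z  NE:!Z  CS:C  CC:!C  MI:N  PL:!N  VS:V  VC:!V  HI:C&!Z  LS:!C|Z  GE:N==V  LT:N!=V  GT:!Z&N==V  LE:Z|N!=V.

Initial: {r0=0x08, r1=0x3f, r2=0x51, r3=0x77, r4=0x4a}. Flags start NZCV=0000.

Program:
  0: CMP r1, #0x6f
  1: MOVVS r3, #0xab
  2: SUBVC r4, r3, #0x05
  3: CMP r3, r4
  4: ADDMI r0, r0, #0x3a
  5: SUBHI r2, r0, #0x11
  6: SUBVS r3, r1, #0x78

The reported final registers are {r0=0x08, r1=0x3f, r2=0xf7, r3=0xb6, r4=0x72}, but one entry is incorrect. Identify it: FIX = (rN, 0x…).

FIX = (r3, 0x77)

0: ✓ CMP  NZCV=1000
1: · MOVVS
2: ✓ SUBVC  r4←0x72
3: ✓ CMP  NZCV=0010
4: · ADDMI
5: ✓ SUBHI  r2←0xf7
6: · SUBVS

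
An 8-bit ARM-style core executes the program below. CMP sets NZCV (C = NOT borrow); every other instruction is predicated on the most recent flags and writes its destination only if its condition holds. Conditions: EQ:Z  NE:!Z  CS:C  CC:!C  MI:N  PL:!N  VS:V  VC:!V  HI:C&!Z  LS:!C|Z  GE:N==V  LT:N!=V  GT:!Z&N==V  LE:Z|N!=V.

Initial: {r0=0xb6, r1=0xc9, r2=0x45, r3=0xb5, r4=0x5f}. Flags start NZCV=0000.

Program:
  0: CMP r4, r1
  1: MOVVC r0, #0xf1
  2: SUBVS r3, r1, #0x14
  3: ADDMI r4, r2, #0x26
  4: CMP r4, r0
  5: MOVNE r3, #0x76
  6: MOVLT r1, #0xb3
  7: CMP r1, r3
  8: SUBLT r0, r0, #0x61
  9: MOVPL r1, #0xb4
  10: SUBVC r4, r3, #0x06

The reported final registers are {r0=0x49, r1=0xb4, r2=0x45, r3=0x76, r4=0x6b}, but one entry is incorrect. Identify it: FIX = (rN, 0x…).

0: ✓ CMP  NZCV=1001
1: · MOVVC
2: ✓ SUBVS  r3←0xb5
3: ✓ ADDMI  r4←0x6b
4: ✓ CMP  NZCV=1001
5: ✓ MOVNE  r3←0x76
6: · MOVLT
7: ✓ CMP  NZCV=0011
8: ✓ SUBLT  r0←0x55
9: ✓ MOVPL  r1←0xb4
10: · SUBVC

FIX = (r0, 0x55)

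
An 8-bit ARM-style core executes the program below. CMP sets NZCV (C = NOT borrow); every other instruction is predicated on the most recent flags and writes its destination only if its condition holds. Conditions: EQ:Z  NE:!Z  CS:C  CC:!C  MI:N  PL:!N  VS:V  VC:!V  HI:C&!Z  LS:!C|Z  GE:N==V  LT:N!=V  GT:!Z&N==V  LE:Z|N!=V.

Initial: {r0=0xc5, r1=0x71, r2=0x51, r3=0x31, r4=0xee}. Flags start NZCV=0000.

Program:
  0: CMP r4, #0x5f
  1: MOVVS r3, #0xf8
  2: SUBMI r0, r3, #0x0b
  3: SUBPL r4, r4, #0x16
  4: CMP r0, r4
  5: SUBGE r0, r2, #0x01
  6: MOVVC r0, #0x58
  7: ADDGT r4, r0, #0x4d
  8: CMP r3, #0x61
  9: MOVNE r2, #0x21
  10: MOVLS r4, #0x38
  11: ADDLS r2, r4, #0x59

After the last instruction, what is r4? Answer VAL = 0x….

VAL = 0x38

0: ✓ CMP  NZCV=1010
1: · MOVVS
2: ✓ SUBMI  r0←0x26
3: · SUBPL
4: ✓ CMP  NZCV=0000
5: ✓ SUBGE  r0←0x50
6: ✓ MOVVC  r0←0x58
7: ✓ ADDGT  r4←0xa5
8: ✓ CMP  NZCV=1000
9: ✓ MOVNE  r2←0x21
10: ✓ MOVLS  r4←0x38
11: ✓ ADDLS  r2←0x91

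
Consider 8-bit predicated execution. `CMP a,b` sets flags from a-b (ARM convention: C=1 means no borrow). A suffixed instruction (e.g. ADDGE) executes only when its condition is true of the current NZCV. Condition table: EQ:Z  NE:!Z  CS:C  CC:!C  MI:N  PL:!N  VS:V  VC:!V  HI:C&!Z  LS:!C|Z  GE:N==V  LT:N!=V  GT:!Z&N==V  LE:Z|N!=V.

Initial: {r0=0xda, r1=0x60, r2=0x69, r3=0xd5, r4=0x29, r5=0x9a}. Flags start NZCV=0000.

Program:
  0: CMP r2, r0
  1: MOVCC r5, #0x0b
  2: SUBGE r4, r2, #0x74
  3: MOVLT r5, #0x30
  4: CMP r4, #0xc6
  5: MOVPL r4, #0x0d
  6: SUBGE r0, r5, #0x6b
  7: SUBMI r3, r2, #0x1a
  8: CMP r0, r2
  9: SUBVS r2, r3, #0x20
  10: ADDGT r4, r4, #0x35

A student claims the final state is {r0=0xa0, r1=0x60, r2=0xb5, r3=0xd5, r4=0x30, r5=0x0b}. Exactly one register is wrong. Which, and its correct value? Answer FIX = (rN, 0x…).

[0] flags=1001 → (cmp)
[1] flags=1001 CC?T → r5=0x0b
[2] flags=1001 GE?T → r4=0xf5
[3] flags=1001 LT?F → skip
[4] flags=0010 → (cmp)
[5] flags=0010 PL?T → r4=0x0d
[6] flags=0010 GE?T → r0=0xa0
[7] flags=0010 MI?F → skip
[8] flags=0011 → (cmp)
[9] flags=0011 VS?T → r2=0xb5
[10] flags=0011 GT?F → skip

FIX = (r4, 0x0d)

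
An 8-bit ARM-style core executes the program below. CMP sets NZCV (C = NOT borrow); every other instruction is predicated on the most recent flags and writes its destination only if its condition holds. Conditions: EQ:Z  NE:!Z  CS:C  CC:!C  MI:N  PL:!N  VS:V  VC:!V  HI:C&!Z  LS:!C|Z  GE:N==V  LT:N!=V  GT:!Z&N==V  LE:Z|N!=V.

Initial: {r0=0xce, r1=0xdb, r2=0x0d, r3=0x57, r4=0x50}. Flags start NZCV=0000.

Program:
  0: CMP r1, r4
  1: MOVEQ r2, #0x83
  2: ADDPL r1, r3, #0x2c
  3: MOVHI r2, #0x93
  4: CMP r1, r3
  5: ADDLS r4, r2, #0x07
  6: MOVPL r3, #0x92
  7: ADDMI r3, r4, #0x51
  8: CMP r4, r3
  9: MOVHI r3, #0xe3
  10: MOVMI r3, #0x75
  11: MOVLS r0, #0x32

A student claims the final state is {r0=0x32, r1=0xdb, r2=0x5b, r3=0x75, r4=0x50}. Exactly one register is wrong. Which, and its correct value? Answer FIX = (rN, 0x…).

FIX = (r2, 0x93)

[0] flags=1010 → (cmp)
[1] flags=1010 EQ?F → skip
[2] flags=1010 PL?F → skip
[3] flags=1010 HI?T → r2=0x93
[4] flags=1010 → (cmp)
[5] flags=1010 LS?F → skip
[6] flags=1010 PL?F → skip
[7] flags=1010 MI?T → r3=0xa1
[8] flags=1001 → (cmp)
[9] flags=1001 HI?F → skip
[10] flags=1001 MI?T → r3=0x75
[11] flags=1001 LS?T → r0=0x32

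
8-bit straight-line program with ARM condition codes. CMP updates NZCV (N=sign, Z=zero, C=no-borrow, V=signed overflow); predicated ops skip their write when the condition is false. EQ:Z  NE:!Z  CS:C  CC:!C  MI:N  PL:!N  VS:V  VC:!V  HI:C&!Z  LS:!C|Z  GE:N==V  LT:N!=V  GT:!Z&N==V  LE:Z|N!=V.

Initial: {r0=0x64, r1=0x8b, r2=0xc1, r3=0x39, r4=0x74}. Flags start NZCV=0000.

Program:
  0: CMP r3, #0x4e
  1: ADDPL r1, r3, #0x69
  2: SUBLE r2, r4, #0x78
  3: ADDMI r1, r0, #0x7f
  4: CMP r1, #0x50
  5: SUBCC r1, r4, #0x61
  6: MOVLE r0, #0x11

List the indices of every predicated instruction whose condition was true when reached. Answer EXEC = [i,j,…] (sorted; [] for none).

EXEC = [2,3,6]

[0] flags=1000 → (cmp)
[1] flags=1000 PL?F → skip
[2] flags=1000 LE?T → r2=0xfc
[3] flags=1000 MI?T → r1=0xe3
[4] flags=1010 → (cmp)
[5] flags=1010 CC?F → skip
[6] flags=1010 LE?T → r0=0x11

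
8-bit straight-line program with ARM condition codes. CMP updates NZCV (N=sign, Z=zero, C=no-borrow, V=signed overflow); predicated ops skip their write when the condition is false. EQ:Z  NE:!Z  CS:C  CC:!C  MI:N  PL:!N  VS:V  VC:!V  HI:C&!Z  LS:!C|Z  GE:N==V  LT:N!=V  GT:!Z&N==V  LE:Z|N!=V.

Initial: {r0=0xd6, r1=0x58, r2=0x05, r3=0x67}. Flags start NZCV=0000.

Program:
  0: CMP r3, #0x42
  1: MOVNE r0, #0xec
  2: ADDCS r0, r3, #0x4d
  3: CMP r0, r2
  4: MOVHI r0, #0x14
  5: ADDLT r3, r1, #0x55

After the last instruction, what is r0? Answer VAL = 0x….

VAL = 0x14

0: ✓ CMP  NZCV=0010
1: ✓ MOVNE  r0←0xec
2: ✓ ADDCS  r0←0xb4
3: ✓ CMP  NZCV=1010
4: ✓ MOVHI  r0←0x14
5: ✓ ADDLT  r3←0xad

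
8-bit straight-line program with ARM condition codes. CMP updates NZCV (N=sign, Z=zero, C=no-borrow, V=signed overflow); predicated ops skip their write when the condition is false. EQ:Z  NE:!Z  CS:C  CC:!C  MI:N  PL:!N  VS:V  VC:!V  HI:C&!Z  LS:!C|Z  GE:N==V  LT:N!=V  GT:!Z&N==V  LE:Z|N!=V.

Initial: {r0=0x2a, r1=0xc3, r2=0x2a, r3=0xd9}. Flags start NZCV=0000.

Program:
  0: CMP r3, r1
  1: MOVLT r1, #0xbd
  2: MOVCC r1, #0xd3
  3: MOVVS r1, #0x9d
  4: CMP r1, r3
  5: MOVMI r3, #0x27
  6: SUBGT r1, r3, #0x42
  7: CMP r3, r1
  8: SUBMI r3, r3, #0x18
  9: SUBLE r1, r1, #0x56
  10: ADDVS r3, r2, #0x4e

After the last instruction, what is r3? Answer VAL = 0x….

VAL = 0x27

[0] flags=0010 → (cmp)
[1] flags=0010 LT?F → skip
[2] flags=0010 CC?F → skip
[3] flags=0010 VS?F → skip
[4] flags=1000 → (cmp)
[5] flags=1000 MI?T → r3=0x27
[6] flags=1000 GT?F → skip
[7] flags=0000 → (cmp)
[8] flags=0000 MI?F → skip
[9] flags=0000 LE?F → skip
[10] flags=0000 VS?F → skip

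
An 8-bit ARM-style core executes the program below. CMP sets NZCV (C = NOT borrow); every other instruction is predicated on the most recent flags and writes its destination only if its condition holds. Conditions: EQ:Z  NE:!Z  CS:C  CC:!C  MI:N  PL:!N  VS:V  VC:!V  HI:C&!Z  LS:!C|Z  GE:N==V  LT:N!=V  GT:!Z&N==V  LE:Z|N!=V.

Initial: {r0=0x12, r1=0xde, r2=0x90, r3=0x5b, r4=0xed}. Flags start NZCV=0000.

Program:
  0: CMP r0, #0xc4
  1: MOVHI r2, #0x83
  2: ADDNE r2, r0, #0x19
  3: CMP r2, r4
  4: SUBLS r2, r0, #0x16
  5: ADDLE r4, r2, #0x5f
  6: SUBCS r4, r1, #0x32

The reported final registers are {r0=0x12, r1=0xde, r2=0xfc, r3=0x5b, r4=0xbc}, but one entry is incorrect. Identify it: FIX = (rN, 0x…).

[0] flags=0000 → (cmp)
[1] flags=0000 HI?F → skip
[2] flags=0000 NE?T → r2=0x2b
[3] flags=0000 → (cmp)
[4] flags=0000 LS?T → r2=0xfc
[5] flags=0000 LE?F → skip
[6] flags=0000 CS?F → skip

FIX = (r4, 0xed)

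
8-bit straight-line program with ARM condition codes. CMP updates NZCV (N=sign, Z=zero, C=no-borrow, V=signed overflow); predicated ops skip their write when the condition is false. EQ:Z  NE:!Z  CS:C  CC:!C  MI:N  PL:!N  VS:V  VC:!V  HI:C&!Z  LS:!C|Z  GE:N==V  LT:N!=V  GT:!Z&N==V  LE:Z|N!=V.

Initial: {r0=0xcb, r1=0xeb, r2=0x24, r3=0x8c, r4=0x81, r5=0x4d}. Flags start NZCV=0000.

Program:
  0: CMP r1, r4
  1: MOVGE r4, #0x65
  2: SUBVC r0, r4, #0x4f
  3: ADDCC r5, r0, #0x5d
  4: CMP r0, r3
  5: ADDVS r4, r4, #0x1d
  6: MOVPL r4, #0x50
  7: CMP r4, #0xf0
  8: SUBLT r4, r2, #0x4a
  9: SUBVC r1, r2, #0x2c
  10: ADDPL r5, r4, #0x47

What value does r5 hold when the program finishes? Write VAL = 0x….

[0] flags=0010 → (cmp)
[1] flags=0010 GE?T → r4=0x65
[2] flags=0010 VC?T → r0=0x16
[3] flags=0010 CC?F → skip
[4] flags=1001 → (cmp)
[5] flags=1001 VS?T → r4=0x82
[6] flags=1001 PL?F → skip
[7] flags=1000 → (cmp)
[8] flags=1000 LT?T → r4=0xda
[9] flags=1000 VC?T → r1=0xf8
[10] flags=1000 PL?F → skip

VAL = 0x4d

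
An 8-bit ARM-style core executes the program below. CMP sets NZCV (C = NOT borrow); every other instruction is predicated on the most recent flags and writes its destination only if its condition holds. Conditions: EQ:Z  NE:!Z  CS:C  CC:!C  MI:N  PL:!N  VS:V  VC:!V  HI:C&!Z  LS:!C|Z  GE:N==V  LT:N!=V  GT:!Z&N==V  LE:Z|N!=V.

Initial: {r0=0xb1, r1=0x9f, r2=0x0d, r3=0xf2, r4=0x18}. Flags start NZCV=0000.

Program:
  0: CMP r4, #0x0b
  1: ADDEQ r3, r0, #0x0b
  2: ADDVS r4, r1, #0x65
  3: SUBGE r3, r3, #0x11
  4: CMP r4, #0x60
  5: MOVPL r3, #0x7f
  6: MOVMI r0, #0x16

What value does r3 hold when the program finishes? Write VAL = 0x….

[0] flags=0010 → (cmp)
[1] flags=0010 EQ?F → skip
[2] flags=0010 VS?F → skip
[3] flags=0010 GE?T → r3=0xe1
[4] flags=1000 → (cmp)
[5] flags=1000 PL?F → skip
[6] flags=1000 MI?T → r0=0x16

VAL = 0xe1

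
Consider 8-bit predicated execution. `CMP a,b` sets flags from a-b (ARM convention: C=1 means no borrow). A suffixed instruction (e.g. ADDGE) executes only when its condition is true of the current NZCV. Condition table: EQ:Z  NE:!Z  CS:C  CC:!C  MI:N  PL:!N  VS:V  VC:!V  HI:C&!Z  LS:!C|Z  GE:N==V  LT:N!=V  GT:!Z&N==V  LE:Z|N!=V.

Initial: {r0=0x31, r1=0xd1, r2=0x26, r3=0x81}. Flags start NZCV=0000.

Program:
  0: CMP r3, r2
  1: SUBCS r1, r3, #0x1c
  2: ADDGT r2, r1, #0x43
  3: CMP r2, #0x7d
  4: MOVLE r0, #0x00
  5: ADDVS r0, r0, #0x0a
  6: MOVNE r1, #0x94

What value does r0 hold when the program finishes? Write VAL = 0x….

[0] flags=0011 → (cmp)
[1] flags=0011 CS?T → r1=0x65
[2] flags=0011 GT?F → skip
[3] flags=1000 → (cmp)
[4] flags=1000 LE?T → r0=0x00
[5] flags=1000 VS?F → skip
[6] flags=1000 NE?T → r1=0x94

VAL = 0x00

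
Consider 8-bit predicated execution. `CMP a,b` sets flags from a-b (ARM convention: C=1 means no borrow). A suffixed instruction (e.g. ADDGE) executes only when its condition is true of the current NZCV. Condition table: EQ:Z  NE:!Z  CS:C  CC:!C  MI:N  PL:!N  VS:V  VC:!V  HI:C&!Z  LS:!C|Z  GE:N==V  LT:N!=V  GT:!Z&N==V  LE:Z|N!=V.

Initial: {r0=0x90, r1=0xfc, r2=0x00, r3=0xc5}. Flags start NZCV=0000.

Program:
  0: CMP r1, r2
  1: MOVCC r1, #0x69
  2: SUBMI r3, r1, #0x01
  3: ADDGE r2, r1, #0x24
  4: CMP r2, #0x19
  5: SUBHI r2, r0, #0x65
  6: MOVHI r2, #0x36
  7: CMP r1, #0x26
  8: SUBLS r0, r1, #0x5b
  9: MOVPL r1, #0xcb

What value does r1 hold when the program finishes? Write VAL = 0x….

VAL = 0xfc

[0] flags=1010 → (cmp)
[1] flags=1010 CC?F → skip
[2] flags=1010 MI?T → r3=0xfb
[3] flags=1010 GE?F → skip
[4] flags=1000 → (cmp)
[5] flags=1000 HI?F → skip
[6] flags=1000 HI?F → skip
[7] flags=1010 → (cmp)
[8] flags=1010 LS?F → skip
[9] flags=1010 PL?F → skip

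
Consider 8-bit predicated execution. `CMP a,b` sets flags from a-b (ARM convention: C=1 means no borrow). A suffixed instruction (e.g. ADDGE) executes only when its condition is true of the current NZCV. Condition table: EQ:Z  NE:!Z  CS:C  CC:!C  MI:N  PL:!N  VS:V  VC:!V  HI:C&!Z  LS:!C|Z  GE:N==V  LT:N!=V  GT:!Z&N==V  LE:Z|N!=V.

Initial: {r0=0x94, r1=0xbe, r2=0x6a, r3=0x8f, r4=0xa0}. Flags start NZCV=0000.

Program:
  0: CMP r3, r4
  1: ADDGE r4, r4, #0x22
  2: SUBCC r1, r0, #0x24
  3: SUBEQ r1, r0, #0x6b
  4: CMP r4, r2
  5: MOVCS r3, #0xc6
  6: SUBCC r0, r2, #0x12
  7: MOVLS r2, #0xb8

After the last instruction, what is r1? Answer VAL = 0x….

0: ✓ CMP  NZCV=1000
1: · ADDGE
2: ✓ SUBCC  r1←0x70
3: · SUBEQ
4: ✓ CMP  NZCV=0011
5: ✓ MOVCS  r3←0xc6
6: · SUBCC
7: · MOVLS

VAL = 0x70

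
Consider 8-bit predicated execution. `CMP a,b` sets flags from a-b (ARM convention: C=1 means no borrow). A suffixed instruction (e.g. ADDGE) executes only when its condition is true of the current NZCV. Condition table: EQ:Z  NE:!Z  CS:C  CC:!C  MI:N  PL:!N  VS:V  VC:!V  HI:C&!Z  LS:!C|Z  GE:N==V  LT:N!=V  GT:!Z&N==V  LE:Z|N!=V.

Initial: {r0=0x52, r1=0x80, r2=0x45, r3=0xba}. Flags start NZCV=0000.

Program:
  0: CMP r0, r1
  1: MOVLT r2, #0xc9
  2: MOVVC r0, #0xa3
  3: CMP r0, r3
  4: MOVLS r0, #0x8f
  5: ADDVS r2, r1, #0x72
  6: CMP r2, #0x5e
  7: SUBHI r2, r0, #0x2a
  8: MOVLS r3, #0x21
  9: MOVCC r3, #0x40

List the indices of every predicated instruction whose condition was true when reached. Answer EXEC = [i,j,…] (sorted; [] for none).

[0] flags=1001 → (cmp)
[1] flags=1001 LT?F → skip
[2] flags=1001 VC?F → skip
[3] flags=1001 → (cmp)
[4] flags=1001 LS?T → r0=0x8f
[5] flags=1001 VS?T → r2=0xf2
[6] flags=1010 → (cmp)
[7] flags=1010 HI?T → r2=0x65
[8] flags=1010 LS?F → skip
[9] flags=1010 CC?F → skip

EXEC = [4,5,7]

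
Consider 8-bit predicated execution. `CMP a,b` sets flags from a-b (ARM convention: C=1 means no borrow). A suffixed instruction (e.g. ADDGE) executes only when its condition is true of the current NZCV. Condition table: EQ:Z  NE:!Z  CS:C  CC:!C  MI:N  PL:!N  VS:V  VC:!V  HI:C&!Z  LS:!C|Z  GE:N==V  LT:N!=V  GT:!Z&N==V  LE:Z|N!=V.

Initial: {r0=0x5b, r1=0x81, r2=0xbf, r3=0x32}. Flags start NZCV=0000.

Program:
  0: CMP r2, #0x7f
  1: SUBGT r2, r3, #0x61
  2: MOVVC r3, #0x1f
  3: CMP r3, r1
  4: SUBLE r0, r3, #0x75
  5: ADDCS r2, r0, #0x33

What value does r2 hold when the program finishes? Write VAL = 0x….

[0] flags=0011 → (cmp)
[1] flags=0011 GT?F → skip
[2] flags=0011 VC?F → skip
[3] flags=1001 → (cmp)
[4] flags=1001 LE?F → skip
[5] flags=1001 CS?F → skip

VAL = 0xbf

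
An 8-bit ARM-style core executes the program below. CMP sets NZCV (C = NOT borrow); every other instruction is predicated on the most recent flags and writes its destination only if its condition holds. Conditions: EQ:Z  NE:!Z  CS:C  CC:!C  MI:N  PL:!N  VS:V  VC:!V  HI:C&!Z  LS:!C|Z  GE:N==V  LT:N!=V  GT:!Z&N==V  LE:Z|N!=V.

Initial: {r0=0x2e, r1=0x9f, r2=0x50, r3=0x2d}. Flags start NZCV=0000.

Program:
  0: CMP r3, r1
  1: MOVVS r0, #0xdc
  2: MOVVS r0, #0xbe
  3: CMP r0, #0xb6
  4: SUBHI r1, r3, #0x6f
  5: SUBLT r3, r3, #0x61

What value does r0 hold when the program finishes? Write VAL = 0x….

[0] flags=1001 → (cmp)
[1] flags=1001 VS?T → r0=0xdc
[2] flags=1001 VS?T → r0=0xbe
[3] flags=0010 → (cmp)
[4] flags=0010 HI?T → r1=0xbe
[5] flags=0010 LT?F → skip

VAL = 0xbe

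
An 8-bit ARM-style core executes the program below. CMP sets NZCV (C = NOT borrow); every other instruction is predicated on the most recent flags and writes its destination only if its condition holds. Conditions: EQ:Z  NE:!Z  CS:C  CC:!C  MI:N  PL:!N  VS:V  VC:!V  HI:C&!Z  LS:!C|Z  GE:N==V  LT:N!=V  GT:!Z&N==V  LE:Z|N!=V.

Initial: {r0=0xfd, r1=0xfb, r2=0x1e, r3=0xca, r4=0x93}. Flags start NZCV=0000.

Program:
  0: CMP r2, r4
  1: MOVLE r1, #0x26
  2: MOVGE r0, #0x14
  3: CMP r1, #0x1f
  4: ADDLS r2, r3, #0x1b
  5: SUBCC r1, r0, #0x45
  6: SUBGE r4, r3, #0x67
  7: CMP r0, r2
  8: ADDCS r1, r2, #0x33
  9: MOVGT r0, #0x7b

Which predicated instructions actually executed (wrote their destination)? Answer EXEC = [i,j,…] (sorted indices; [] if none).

[0] flags=1001 → (cmp)
[1] flags=1001 LE?F → skip
[2] flags=1001 GE?T → r0=0x14
[3] flags=1010 → (cmp)
[4] flags=1010 LS?F → skip
[5] flags=1010 CC?F → skip
[6] flags=1010 GE?F → skip
[7] flags=1000 → (cmp)
[8] flags=1000 CS?F → skip
[9] flags=1000 GT?F → skip

EXEC = [2]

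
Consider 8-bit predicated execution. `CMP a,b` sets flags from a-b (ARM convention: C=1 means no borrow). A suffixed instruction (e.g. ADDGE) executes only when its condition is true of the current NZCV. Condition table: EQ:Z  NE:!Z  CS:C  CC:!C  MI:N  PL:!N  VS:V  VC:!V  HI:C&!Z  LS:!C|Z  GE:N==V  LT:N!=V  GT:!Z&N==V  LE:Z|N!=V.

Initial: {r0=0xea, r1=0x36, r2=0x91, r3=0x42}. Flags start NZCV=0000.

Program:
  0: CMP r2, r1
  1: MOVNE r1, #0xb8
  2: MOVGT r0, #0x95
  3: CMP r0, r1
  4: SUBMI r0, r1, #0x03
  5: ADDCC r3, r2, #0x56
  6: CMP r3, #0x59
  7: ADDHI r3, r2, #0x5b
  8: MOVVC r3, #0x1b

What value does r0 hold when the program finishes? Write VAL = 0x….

VAL = 0xea

[0] flags=0011 → (cmp)
[1] flags=0011 NE?T → r1=0xb8
[2] flags=0011 GT?F → skip
[3] flags=0010 → (cmp)
[4] flags=0010 MI?F → skip
[5] flags=0010 CC?F → skip
[6] flags=1000 → (cmp)
[7] flags=1000 HI?F → skip
[8] flags=1000 VC?T → r3=0x1b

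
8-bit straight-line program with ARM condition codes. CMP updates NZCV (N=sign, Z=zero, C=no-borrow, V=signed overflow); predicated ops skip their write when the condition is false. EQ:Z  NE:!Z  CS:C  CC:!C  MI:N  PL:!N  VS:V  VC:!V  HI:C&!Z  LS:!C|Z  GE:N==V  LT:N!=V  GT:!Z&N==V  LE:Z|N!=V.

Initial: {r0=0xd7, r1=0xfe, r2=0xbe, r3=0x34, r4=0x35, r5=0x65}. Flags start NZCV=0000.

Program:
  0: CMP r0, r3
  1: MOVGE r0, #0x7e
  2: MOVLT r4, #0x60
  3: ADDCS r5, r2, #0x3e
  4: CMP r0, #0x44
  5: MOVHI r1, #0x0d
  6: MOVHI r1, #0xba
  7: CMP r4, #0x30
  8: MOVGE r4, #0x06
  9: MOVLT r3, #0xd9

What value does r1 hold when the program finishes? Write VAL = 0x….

VAL = 0xba

0: ✓ CMP  NZCV=1010
1: · MOVGE
2: ✓ MOVLT  r4←0x60
3: ✓ ADDCS  r5←0xfc
4: ✓ CMP  NZCV=1010
5: ✓ MOVHI  r1←0x0d
6: ✓ MOVHI  r1←0xba
7: ✓ CMP  NZCV=0010
8: ✓ MOVGE  r4←0x06
9: · MOVLT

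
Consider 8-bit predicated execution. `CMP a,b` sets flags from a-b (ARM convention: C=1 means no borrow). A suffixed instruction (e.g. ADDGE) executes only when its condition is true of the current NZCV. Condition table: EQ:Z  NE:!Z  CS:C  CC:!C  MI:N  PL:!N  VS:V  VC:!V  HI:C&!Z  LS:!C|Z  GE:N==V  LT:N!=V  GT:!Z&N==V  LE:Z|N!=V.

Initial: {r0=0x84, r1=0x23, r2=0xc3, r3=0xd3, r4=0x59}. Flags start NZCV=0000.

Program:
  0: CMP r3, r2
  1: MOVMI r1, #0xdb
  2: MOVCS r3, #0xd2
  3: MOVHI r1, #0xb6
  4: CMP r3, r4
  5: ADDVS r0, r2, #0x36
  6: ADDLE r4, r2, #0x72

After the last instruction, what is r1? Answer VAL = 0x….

VAL = 0xb6

0: ✓ CMP  NZCV=0010
1: · MOVMI
2: ✓ MOVCS  r3←0xd2
3: ✓ MOVHI  r1←0xb6
4: ✓ CMP  NZCV=0011
5: ✓ ADDVS  r0←0xf9
6: ✓ ADDLE  r4←0x35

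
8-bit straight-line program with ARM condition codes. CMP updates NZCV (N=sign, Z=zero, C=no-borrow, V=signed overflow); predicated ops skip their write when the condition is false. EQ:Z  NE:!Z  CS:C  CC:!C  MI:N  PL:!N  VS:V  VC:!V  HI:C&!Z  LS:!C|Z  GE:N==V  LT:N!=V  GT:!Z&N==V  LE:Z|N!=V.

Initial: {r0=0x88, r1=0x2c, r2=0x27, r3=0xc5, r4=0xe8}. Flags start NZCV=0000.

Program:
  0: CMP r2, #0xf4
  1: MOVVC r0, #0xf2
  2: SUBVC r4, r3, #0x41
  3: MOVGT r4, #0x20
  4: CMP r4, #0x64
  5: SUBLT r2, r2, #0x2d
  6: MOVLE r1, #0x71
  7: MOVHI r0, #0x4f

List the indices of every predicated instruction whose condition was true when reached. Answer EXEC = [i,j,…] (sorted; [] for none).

0: ✓ CMP  NZCV=0000
1: ✓ MOVVC  r0←0xf2
2: ✓ SUBVC  r4←0x84
3: ✓ MOVGT  r4←0x20
4: ✓ CMP  NZCV=1000
5: ✓ SUBLT  r2←0xfa
6: ✓ MOVLE  r1←0x71
7: · MOVHI

EXEC = [1,2,3,5,6]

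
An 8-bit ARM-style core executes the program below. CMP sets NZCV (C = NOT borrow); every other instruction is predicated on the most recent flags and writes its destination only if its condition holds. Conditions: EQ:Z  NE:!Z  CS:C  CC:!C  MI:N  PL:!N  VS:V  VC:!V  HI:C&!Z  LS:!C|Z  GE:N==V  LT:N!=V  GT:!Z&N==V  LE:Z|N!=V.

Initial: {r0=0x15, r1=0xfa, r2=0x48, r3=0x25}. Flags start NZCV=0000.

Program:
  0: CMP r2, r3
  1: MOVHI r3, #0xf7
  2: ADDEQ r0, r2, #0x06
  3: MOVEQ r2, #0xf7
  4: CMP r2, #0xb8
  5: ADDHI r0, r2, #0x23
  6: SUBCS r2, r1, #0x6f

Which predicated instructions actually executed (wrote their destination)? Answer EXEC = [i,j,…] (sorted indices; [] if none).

0: ✓ CMP  NZCV=0010
1: ✓ MOVHI  r3←0xf7
2: · ADDEQ
3: · MOVEQ
4: ✓ CMP  NZCV=1001
5: · ADDHI
6: · SUBCS

EXEC = [1]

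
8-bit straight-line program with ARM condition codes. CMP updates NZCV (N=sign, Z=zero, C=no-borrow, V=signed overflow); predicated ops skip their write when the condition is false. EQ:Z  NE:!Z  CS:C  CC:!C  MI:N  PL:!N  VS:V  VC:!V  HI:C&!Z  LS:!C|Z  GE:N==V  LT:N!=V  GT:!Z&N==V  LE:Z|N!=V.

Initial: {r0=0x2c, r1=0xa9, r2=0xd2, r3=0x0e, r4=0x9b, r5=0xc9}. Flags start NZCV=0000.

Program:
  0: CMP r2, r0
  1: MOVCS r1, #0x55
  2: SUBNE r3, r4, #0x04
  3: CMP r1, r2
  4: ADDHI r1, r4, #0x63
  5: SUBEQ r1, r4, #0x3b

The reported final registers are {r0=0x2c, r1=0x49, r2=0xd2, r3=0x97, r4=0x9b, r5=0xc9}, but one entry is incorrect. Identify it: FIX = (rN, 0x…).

FIX = (r1, 0x55)

[0] flags=1010 → (cmp)
[1] flags=1010 CS?T → r1=0x55
[2] flags=1010 NE?T → r3=0x97
[3] flags=1001 → (cmp)
[4] flags=1001 HI?F → skip
[5] flags=1001 EQ?F → skip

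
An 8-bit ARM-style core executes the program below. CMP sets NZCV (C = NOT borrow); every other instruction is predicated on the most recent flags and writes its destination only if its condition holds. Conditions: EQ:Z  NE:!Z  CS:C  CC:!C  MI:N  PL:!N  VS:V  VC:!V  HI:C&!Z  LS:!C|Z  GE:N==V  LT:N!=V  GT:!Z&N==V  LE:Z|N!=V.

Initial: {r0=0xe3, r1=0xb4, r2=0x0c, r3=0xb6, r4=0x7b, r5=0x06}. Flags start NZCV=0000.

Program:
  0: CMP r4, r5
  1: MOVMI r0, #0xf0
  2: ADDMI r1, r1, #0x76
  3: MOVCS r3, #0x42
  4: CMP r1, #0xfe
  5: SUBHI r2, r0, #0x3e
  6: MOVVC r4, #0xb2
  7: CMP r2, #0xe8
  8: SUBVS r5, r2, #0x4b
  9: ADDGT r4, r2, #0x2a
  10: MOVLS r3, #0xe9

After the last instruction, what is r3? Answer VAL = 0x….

0: ✓ CMP  NZCV=0010
1: · MOVMI
2: · ADDMI
3: ✓ MOVCS  r3←0x42
4: ✓ CMP  NZCV=1000
5: · SUBHI
6: ✓ MOVVC  r4←0xb2
7: ✓ CMP  NZCV=0000
8: · SUBVS
9: ✓ ADDGT  r4←0x36
10: ✓ MOVLS  r3←0xe9

VAL = 0xe9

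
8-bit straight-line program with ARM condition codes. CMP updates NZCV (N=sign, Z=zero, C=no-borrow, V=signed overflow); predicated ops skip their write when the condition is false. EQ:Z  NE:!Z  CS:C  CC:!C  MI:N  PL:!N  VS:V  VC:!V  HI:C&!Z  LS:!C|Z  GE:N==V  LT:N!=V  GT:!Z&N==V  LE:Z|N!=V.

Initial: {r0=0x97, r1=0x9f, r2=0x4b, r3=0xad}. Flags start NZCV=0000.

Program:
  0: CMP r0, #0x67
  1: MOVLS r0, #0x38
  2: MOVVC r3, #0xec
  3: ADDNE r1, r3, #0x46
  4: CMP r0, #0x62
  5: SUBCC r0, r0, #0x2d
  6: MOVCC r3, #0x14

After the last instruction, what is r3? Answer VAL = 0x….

VAL = 0xad

[0] flags=0011 → (cmp)
[1] flags=0011 LS?F → skip
[2] flags=0011 VC?F → skip
[3] flags=0011 NE?T → r1=0xf3
[4] flags=0011 → (cmp)
[5] flags=0011 CC?F → skip
[6] flags=0011 CC?F → skip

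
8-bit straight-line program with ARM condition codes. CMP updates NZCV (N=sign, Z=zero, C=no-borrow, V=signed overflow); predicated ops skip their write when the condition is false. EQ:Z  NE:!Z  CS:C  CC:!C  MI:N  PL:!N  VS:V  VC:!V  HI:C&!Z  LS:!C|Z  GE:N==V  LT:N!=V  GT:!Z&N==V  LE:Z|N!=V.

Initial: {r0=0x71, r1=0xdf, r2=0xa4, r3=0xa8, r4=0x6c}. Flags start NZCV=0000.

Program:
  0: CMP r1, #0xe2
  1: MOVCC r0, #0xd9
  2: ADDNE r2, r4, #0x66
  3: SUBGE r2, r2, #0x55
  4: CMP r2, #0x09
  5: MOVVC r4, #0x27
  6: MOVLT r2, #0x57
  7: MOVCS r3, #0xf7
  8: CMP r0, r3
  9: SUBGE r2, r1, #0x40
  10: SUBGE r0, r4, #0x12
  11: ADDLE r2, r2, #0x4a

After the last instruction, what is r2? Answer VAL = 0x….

[0] flags=1000 → (cmp)
[1] flags=1000 CC?T → r0=0xd9
[2] flags=1000 NE?T → r2=0xd2
[3] flags=1000 GE?F → skip
[4] flags=1010 → (cmp)
[5] flags=1010 VC?T → r4=0x27
[6] flags=1010 LT?T → r2=0x57
[7] flags=1010 CS?T → r3=0xf7
[8] flags=1000 → (cmp)
[9] flags=1000 GE?F → skip
[10] flags=1000 GE?F → skip
[11] flags=1000 LE?T → r2=0xa1

VAL = 0xa1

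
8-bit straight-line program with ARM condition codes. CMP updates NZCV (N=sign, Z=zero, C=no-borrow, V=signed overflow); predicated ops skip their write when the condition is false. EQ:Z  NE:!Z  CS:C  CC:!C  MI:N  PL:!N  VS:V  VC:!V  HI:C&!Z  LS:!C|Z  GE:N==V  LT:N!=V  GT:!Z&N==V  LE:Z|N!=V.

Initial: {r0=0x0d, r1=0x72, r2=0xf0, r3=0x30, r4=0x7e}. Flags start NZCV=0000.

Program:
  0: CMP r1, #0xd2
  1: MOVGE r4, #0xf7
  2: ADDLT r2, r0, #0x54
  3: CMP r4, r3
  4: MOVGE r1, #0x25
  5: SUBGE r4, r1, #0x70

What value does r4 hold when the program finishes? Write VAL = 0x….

[0] flags=1001 → (cmp)
[1] flags=1001 GE?T → r4=0xf7
[2] flags=1001 LT?F → skip
[3] flags=1010 → (cmp)
[4] flags=1010 GE?F → skip
[5] flags=1010 GE?F → skip

VAL = 0xf7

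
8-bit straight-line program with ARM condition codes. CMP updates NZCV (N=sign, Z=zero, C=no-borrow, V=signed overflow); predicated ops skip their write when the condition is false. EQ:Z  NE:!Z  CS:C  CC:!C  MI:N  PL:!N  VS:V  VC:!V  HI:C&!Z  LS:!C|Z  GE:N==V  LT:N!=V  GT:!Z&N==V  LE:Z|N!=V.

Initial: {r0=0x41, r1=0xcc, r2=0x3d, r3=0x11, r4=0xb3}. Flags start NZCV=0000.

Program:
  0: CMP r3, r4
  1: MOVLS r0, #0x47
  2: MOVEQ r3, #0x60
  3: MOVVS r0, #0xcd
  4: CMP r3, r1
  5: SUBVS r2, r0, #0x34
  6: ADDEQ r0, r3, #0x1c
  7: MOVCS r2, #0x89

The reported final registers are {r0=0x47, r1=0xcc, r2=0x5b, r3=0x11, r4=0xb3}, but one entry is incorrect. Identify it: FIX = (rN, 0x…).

[0] flags=0000 → (cmp)
[1] flags=0000 LS?T → r0=0x47
[2] flags=0000 EQ?F → skip
[3] flags=0000 VS?F → skip
[4] flags=0000 → (cmp)
[5] flags=0000 VS?F → skip
[6] flags=0000 EQ?F → skip
[7] flags=0000 CS?F → skip

FIX = (r2, 0x3d)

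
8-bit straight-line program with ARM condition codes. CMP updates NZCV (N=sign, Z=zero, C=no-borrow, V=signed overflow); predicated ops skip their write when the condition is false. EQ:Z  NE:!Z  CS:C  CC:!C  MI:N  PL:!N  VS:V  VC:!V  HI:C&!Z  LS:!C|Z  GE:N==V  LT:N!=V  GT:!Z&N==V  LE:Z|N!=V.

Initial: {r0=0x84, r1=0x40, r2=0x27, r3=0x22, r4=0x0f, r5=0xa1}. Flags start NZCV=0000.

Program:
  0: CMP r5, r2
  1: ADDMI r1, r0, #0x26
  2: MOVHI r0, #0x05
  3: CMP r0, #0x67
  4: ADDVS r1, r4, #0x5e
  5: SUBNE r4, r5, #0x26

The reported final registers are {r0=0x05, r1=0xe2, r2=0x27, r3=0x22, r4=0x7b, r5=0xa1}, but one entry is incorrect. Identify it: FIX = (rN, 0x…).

[0] flags=0011 → (cmp)
[1] flags=0011 MI?F → skip
[2] flags=0011 HI?T → r0=0x05
[3] flags=1000 → (cmp)
[4] flags=1000 VS?F → skip
[5] flags=1000 NE?T → r4=0x7b

FIX = (r1, 0x40)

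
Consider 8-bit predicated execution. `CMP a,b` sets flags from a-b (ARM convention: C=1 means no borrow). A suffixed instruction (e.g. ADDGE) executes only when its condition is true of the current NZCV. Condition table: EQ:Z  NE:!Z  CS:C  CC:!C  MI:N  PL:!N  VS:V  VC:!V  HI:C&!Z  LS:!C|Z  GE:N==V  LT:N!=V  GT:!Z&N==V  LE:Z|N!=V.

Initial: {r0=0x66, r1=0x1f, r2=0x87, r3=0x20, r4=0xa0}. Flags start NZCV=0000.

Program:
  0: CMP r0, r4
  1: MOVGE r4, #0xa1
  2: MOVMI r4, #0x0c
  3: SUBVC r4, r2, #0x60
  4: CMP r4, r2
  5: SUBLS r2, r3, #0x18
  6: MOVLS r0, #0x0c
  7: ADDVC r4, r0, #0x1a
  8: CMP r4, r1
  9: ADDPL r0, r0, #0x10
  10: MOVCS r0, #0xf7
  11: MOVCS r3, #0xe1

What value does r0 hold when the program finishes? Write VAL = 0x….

VAL = 0x0c

[0] flags=1001 → (cmp)
[1] flags=1001 GE?T → r4=0xa1
[2] flags=1001 MI?T → r4=0x0c
[3] flags=1001 VC?F → skip
[4] flags=1001 → (cmp)
[5] flags=1001 LS?T → r2=0x08
[6] flags=1001 LS?T → r0=0x0c
[7] flags=1001 VC?F → skip
[8] flags=1000 → (cmp)
[9] flags=1000 PL?F → skip
[10] flags=1000 CS?F → skip
[11] flags=1000 CS?F → skip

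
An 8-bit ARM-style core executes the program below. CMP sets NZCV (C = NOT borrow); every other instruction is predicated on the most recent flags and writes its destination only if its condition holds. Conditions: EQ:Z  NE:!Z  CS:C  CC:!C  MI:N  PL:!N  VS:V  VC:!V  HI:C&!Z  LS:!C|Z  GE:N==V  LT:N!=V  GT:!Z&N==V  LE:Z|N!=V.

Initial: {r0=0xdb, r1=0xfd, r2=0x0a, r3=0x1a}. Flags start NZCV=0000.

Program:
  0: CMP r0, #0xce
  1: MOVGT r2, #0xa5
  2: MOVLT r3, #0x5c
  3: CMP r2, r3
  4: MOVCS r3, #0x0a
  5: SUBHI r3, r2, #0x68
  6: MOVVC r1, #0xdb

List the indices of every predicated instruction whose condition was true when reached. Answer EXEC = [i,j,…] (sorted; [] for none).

EXEC = [1,4,5,6]

[0] flags=0010 → (cmp)
[1] flags=0010 GT?T → r2=0xa5
[2] flags=0010 LT?F → skip
[3] flags=1010 → (cmp)
[4] flags=1010 CS?T → r3=0x0a
[5] flags=1010 HI?T → r3=0x3d
[6] flags=1010 VC?T → r1=0xdb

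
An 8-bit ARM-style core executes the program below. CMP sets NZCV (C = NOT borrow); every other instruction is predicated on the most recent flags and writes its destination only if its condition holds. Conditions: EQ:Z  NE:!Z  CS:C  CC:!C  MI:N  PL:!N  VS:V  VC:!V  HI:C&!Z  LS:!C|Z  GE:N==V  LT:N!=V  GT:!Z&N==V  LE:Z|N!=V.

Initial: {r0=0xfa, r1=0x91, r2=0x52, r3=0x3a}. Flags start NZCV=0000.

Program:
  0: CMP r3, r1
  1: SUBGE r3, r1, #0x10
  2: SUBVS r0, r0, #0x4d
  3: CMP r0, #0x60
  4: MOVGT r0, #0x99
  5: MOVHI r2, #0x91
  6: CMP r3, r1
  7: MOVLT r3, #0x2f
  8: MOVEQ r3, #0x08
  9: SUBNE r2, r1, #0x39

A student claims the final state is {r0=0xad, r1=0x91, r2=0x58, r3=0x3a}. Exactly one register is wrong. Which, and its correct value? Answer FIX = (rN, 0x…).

FIX = (r3, 0x2f)

[0] flags=1001 → (cmp)
[1] flags=1001 GE?T → r3=0x81
[2] flags=1001 VS?T → r0=0xad
[3] flags=0011 → (cmp)
[4] flags=0011 GT?F → skip
[5] flags=0011 HI?T → r2=0x91
[6] flags=1000 → (cmp)
[7] flags=1000 LT?T → r3=0x2f
[8] flags=1000 EQ?F → skip
[9] flags=1000 NE?T → r2=0x58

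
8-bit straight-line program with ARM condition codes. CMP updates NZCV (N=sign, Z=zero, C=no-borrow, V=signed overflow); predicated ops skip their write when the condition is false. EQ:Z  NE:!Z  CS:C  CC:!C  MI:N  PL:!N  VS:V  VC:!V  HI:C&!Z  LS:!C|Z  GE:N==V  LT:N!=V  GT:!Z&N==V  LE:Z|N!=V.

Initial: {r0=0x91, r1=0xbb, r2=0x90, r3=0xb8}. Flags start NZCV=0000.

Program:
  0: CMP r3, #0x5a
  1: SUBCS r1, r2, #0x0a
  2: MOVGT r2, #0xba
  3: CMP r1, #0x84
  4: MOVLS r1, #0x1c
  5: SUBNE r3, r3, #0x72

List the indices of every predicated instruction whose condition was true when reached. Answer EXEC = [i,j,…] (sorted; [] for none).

EXEC = [1,5]

0: ✓ CMP  NZCV=0011
1: ✓ SUBCS  r1←0x86
2: · MOVGT
3: ✓ CMP  NZCV=0010
4: · MOVLS
5: ✓ SUBNE  r3←0x46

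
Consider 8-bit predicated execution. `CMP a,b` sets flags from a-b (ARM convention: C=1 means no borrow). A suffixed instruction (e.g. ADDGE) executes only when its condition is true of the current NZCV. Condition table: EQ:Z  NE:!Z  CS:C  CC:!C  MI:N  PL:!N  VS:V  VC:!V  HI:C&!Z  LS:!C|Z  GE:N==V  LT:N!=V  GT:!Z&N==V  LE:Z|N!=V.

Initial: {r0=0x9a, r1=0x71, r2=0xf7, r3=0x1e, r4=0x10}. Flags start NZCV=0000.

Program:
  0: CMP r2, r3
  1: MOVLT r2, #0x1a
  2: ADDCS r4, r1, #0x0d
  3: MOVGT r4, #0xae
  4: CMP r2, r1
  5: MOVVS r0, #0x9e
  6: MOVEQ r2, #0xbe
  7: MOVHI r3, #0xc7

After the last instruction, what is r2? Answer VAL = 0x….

0: ✓ CMP  NZCV=1010
1: ✓ MOVLT  r2←0x1a
2: ✓ ADDCS  r4←0x7e
3: · MOVGT
4: ✓ CMP  NZCV=1000
5: · MOVVS
6: · MOVEQ
7: · MOVHI

VAL = 0x1a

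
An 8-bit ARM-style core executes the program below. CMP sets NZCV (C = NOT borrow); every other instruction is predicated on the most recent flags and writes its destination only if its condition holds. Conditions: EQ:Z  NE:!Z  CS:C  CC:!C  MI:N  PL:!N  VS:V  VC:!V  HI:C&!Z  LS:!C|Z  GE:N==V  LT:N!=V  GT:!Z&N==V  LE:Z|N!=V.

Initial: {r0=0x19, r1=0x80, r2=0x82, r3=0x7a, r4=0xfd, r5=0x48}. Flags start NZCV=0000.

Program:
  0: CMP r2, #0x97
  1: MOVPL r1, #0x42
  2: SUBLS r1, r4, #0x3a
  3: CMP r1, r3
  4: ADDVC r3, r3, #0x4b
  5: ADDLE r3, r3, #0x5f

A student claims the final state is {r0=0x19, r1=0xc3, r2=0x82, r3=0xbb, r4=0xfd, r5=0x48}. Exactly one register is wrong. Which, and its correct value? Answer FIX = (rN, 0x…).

0: ✓ CMP  NZCV=1000
1: · MOVPL
2: ✓ SUBLS  r1←0xc3
3: ✓ CMP  NZCV=0011
4: · ADDVC
5: ✓ ADDLE  r3←0xd9

FIX = (r3, 0xd9)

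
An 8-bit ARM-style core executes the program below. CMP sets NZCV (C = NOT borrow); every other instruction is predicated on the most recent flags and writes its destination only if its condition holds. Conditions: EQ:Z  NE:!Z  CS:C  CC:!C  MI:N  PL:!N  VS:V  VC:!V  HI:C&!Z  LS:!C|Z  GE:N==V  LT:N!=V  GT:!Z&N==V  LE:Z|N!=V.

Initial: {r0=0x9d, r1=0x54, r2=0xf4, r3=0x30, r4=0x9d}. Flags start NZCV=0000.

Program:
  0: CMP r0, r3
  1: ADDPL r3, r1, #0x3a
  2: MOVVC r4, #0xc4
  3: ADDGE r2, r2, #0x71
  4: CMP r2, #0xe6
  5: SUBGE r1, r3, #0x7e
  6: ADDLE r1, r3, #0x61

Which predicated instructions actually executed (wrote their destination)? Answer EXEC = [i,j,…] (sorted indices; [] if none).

[0] flags=0011 → (cmp)
[1] flags=0011 PL?T → r3=0x8e
[2] flags=0011 VC?F → skip
[3] flags=0011 GE?F → skip
[4] flags=0010 → (cmp)
[5] flags=0010 GE?T → r1=0x10
[6] flags=0010 LE?F → skip

EXEC = [1,5]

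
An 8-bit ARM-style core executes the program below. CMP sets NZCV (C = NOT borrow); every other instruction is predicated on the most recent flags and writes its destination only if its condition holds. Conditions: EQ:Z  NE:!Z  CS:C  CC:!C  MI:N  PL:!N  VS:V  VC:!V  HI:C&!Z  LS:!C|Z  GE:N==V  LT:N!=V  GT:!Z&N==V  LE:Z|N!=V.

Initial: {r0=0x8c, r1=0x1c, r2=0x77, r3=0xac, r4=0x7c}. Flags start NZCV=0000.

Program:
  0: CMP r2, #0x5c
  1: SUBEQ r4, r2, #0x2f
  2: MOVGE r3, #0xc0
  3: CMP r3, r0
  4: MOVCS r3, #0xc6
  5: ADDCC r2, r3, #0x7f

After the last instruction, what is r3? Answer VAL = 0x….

0: ✓ CMP  NZCV=0010
1: · SUBEQ
2: ✓ MOVGE  r3←0xc0
3: ✓ CMP  NZCV=0010
4: ✓ MOVCS  r3←0xc6
5: · ADDCC

VAL = 0xc6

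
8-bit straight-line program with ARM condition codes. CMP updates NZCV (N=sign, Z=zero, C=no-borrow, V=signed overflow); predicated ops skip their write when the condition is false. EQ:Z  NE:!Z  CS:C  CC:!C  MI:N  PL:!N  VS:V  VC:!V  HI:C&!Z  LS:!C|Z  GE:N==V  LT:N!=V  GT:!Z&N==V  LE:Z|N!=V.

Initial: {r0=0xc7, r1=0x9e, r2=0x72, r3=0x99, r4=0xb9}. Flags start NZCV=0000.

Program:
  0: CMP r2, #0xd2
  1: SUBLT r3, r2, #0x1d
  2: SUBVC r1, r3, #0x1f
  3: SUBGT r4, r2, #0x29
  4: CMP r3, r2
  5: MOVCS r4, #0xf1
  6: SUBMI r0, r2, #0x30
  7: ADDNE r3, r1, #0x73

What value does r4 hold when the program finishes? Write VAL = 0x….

[0] flags=1001 → (cmp)
[1] flags=1001 LT?F → skip
[2] flags=1001 VC?F → skip
[3] flags=1001 GT?T → r4=0x49
[4] flags=0011 → (cmp)
[5] flags=0011 CS?T → r4=0xf1
[6] flags=0011 MI?F → skip
[7] flags=0011 NE?T → r3=0x11

VAL = 0xf1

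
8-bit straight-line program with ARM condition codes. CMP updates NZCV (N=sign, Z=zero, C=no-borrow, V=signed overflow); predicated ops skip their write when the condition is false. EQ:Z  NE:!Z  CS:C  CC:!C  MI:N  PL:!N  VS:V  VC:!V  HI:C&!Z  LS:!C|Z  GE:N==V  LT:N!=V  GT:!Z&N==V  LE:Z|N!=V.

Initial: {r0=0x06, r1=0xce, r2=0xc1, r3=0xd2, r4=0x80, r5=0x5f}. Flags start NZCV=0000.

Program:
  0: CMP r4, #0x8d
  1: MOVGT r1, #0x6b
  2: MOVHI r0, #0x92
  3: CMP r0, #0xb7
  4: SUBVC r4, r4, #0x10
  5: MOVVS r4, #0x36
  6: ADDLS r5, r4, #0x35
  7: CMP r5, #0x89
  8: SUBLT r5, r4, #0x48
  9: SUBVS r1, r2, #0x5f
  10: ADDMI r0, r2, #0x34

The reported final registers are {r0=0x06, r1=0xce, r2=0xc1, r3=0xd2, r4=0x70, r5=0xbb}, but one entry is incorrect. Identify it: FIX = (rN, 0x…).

FIX = (r5, 0xa5)

0: ✓ CMP  NZCV=1000
1: · MOVGT
2: · MOVHI
3: ✓ CMP  NZCV=0000
4: ✓ SUBVC  r4←0x70
5: · MOVVS
6: ✓ ADDLS  r5←0xa5
7: ✓ CMP  NZCV=0010
8: · SUBLT
9: · SUBVS
10: · ADDMI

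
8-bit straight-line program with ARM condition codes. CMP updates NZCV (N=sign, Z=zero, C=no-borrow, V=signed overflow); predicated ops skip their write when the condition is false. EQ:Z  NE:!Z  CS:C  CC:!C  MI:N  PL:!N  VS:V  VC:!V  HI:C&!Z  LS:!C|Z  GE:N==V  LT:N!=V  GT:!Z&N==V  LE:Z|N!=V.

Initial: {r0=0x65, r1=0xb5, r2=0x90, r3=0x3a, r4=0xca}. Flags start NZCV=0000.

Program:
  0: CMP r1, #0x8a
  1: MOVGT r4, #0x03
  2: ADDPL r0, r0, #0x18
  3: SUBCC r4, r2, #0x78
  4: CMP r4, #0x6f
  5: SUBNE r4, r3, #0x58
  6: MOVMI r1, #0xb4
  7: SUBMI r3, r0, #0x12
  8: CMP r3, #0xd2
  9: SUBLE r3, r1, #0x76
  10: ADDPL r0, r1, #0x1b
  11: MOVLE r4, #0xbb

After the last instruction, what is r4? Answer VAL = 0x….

VAL = 0xe2

[0] flags=0010 → (cmp)
[1] flags=0010 GT?T → r4=0x03
[2] flags=0010 PL?T → r0=0x7d
[3] flags=0010 CC?F → skip
[4] flags=1000 → (cmp)
[5] flags=1000 NE?T → r4=0xe2
[6] flags=1000 MI?T → r1=0xb4
[7] flags=1000 MI?T → r3=0x6b
[8] flags=1001 → (cmp)
[9] flags=1001 LE?F → skip
[10] flags=1001 PL?F → skip
[11] flags=1001 LE?F → skip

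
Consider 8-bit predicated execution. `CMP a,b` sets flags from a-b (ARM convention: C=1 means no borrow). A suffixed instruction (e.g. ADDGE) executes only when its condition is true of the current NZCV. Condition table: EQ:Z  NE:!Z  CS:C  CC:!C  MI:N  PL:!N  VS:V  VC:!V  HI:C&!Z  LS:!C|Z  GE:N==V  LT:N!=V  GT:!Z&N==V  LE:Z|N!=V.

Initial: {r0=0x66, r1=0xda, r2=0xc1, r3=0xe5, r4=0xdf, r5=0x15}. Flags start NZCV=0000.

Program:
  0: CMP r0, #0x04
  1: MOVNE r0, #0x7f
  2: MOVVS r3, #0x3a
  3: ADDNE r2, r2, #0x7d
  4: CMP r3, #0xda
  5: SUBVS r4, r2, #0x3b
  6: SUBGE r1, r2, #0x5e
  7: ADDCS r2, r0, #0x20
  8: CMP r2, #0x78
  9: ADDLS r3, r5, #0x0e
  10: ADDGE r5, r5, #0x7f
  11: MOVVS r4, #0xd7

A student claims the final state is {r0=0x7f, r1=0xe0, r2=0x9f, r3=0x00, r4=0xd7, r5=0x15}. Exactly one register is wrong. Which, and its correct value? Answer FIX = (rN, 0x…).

FIX = (r3, 0xe5)

0: ✓ CMP  NZCV=0010
1: ✓ MOVNE  r0←0x7f
2: · MOVVS
3: ✓ ADDNE  r2←0x3e
4: ✓ CMP  NZCV=0010
5: · SUBVS
6: ✓ SUBGE  r1←0xe0
7: ✓ ADDCS  r2←0x9f
8: ✓ CMP  NZCV=0011
9: · ADDLS
10: · ADDGE
11: ✓ MOVVS  r4←0xd7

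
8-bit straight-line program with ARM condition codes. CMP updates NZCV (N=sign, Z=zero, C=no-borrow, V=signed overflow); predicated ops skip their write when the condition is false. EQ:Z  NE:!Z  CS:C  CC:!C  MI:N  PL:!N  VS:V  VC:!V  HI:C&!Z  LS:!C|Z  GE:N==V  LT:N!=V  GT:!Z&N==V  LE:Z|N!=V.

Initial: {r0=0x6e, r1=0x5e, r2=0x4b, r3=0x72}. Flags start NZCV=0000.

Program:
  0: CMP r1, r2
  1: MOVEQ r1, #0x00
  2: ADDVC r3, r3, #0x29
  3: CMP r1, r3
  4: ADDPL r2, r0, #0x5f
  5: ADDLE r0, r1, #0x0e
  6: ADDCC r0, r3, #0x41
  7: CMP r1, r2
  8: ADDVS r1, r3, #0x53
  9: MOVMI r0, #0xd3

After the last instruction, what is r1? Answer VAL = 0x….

VAL = 0x5e

[0] flags=0010 → (cmp)
[1] flags=0010 EQ?F → skip
[2] flags=0010 VC?T → r3=0x9b
[3] flags=1001 → (cmp)
[4] flags=1001 PL?F → skip
[5] flags=1001 LE?F → skip
[6] flags=1001 CC?T → r0=0xdc
[7] flags=0010 → (cmp)
[8] flags=0010 VS?F → skip
[9] flags=0010 MI?F → skip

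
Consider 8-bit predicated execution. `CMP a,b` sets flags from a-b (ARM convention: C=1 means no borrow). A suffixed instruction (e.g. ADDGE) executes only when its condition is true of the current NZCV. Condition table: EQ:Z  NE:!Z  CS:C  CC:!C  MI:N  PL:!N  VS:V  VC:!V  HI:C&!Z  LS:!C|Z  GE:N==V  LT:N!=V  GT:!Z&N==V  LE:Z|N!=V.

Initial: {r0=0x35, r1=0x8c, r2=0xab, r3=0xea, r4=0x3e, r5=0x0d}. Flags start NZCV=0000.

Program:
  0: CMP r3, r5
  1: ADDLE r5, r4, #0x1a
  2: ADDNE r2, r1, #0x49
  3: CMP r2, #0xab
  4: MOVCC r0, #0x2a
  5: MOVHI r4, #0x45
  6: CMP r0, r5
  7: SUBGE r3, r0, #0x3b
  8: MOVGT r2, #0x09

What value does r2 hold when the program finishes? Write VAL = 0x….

VAL = 0xd5

[0] flags=1010 → (cmp)
[1] flags=1010 LE?T → r5=0x58
[2] flags=1010 NE?T → r2=0xd5
[3] flags=0010 → (cmp)
[4] flags=0010 CC?F → skip
[5] flags=0010 HI?T → r4=0x45
[6] flags=1000 → (cmp)
[7] flags=1000 GE?F → skip
[8] flags=1000 GT?F → skip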